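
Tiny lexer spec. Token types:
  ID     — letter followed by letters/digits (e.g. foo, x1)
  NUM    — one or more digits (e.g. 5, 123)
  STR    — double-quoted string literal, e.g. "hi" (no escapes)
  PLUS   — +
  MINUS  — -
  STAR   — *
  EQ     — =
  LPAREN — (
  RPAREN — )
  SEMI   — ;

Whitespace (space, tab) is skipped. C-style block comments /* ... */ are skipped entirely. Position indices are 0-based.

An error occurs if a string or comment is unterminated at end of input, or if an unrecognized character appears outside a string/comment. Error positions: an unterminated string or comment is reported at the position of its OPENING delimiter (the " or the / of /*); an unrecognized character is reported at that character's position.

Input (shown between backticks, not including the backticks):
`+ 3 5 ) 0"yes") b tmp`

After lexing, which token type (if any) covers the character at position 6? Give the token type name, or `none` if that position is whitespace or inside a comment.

pos=0: emit PLUS '+'
pos=2: emit NUM '3' (now at pos=3)
pos=4: emit NUM '5' (now at pos=5)
pos=6: emit RPAREN ')'
pos=8: emit NUM '0' (now at pos=9)
pos=9: enter STRING mode
pos=9: emit STR "yes" (now at pos=14)
pos=14: emit RPAREN ')'
pos=16: emit ID 'b' (now at pos=17)
pos=18: emit ID 'tmp' (now at pos=21)
DONE. 9 tokens: [PLUS, NUM, NUM, RPAREN, NUM, STR, RPAREN, ID, ID]
Position 6: char is ')' -> RPAREN

Answer: RPAREN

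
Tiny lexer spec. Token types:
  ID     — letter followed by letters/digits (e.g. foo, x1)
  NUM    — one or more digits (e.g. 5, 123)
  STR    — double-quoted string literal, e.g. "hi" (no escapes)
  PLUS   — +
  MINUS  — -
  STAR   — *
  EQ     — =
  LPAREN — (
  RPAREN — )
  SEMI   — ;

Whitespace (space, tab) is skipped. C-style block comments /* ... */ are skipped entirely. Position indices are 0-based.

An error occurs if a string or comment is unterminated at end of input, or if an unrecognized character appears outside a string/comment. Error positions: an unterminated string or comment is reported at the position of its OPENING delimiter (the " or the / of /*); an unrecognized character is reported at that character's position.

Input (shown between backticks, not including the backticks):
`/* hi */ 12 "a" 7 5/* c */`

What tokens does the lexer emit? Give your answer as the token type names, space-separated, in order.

pos=0: enter COMMENT mode (saw '/*')
exit COMMENT mode (now at pos=8)
pos=9: emit NUM '12' (now at pos=11)
pos=12: enter STRING mode
pos=12: emit STR "a" (now at pos=15)
pos=16: emit NUM '7' (now at pos=17)
pos=18: emit NUM '5' (now at pos=19)
pos=19: enter COMMENT mode (saw '/*')
exit COMMENT mode (now at pos=26)
DONE. 4 tokens: [NUM, STR, NUM, NUM]

Answer: NUM STR NUM NUM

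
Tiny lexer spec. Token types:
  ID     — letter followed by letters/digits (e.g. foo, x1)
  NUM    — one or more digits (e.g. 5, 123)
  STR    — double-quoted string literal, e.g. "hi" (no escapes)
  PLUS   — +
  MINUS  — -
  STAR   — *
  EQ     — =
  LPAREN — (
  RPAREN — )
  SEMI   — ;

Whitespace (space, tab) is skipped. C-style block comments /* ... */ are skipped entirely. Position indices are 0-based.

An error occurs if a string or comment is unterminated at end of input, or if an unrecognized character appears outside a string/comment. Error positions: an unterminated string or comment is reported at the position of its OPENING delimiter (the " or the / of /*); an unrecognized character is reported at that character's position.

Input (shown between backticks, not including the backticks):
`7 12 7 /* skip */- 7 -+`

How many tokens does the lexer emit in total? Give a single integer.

Answer: 7

Derivation:
pos=0: emit NUM '7' (now at pos=1)
pos=2: emit NUM '12' (now at pos=4)
pos=5: emit NUM '7' (now at pos=6)
pos=7: enter COMMENT mode (saw '/*')
exit COMMENT mode (now at pos=17)
pos=17: emit MINUS '-'
pos=19: emit NUM '7' (now at pos=20)
pos=21: emit MINUS '-'
pos=22: emit PLUS '+'
DONE. 7 tokens: [NUM, NUM, NUM, MINUS, NUM, MINUS, PLUS]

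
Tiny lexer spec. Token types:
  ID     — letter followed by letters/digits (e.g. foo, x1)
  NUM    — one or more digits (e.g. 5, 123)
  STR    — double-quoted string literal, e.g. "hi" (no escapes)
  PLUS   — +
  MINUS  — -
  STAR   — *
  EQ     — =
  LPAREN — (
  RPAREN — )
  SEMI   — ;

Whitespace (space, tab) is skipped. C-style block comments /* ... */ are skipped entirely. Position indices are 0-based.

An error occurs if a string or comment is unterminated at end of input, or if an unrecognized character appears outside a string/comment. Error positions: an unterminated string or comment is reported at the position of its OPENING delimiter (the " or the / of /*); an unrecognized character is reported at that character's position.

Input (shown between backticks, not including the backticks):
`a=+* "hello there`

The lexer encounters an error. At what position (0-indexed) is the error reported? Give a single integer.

Answer: 5

Derivation:
pos=0: emit ID 'a' (now at pos=1)
pos=1: emit EQ '='
pos=2: emit PLUS '+'
pos=3: emit STAR '*'
pos=5: enter STRING mode
pos=5: ERROR — unterminated string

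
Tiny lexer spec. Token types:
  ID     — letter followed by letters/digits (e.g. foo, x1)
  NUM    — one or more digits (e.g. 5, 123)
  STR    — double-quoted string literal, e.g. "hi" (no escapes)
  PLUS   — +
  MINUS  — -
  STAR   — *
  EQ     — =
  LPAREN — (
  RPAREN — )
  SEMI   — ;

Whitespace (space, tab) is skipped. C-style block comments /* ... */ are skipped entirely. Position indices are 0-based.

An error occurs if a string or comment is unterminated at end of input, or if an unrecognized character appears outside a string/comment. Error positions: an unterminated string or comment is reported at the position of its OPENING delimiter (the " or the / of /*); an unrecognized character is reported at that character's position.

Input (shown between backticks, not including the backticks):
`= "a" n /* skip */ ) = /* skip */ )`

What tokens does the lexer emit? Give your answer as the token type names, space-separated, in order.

pos=0: emit EQ '='
pos=2: enter STRING mode
pos=2: emit STR "a" (now at pos=5)
pos=6: emit ID 'n' (now at pos=7)
pos=8: enter COMMENT mode (saw '/*')
exit COMMENT mode (now at pos=18)
pos=19: emit RPAREN ')'
pos=21: emit EQ '='
pos=23: enter COMMENT mode (saw '/*')
exit COMMENT mode (now at pos=33)
pos=34: emit RPAREN ')'
DONE. 6 tokens: [EQ, STR, ID, RPAREN, EQ, RPAREN]

Answer: EQ STR ID RPAREN EQ RPAREN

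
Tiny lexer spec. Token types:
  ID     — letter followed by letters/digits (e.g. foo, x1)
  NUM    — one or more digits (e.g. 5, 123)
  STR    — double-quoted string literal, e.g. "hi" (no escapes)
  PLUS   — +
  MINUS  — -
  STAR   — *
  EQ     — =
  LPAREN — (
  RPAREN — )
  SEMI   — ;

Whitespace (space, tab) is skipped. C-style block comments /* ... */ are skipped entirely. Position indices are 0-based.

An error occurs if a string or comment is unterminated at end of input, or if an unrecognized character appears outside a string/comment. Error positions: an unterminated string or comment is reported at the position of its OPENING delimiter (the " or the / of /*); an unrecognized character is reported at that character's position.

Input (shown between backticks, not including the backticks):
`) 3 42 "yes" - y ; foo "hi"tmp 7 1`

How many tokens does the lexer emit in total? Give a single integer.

pos=0: emit RPAREN ')'
pos=2: emit NUM '3' (now at pos=3)
pos=4: emit NUM '42' (now at pos=6)
pos=7: enter STRING mode
pos=7: emit STR "yes" (now at pos=12)
pos=13: emit MINUS '-'
pos=15: emit ID 'y' (now at pos=16)
pos=17: emit SEMI ';'
pos=19: emit ID 'foo' (now at pos=22)
pos=23: enter STRING mode
pos=23: emit STR "hi" (now at pos=27)
pos=27: emit ID 'tmp' (now at pos=30)
pos=31: emit NUM '7' (now at pos=32)
pos=33: emit NUM '1' (now at pos=34)
DONE. 12 tokens: [RPAREN, NUM, NUM, STR, MINUS, ID, SEMI, ID, STR, ID, NUM, NUM]

Answer: 12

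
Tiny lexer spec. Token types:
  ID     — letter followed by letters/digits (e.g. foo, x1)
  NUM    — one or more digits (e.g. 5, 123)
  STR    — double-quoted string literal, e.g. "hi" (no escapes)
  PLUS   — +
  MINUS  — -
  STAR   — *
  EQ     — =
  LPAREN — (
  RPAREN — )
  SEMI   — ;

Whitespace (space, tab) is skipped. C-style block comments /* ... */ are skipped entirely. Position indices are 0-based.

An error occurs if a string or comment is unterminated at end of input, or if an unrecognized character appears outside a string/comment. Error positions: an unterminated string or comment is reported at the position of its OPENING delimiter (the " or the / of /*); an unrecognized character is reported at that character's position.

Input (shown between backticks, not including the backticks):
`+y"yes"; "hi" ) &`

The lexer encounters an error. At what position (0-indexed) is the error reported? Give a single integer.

pos=0: emit PLUS '+'
pos=1: emit ID 'y' (now at pos=2)
pos=2: enter STRING mode
pos=2: emit STR "yes" (now at pos=7)
pos=7: emit SEMI ';'
pos=9: enter STRING mode
pos=9: emit STR "hi" (now at pos=13)
pos=14: emit RPAREN ')'
pos=16: ERROR — unrecognized char '&'

Answer: 16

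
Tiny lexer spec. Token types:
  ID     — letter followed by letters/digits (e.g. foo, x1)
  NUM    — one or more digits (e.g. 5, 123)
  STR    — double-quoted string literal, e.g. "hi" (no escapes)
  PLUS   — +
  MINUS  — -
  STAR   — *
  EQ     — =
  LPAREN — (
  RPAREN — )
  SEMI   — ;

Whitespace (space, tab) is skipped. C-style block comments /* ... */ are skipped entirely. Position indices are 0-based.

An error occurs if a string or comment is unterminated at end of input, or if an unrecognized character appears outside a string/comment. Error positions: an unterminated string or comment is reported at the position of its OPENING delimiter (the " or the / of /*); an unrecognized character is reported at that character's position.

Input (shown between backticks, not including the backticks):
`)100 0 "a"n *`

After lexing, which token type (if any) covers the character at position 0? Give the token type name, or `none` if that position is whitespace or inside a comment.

Answer: RPAREN

Derivation:
pos=0: emit RPAREN ')'
pos=1: emit NUM '100' (now at pos=4)
pos=5: emit NUM '0' (now at pos=6)
pos=7: enter STRING mode
pos=7: emit STR "a" (now at pos=10)
pos=10: emit ID 'n' (now at pos=11)
pos=12: emit STAR '*'
DONE. 6 tokens: [RPAREN, NUM, NUM, STR, ID, STAR]
Position 0: char is ')' -> RPAREN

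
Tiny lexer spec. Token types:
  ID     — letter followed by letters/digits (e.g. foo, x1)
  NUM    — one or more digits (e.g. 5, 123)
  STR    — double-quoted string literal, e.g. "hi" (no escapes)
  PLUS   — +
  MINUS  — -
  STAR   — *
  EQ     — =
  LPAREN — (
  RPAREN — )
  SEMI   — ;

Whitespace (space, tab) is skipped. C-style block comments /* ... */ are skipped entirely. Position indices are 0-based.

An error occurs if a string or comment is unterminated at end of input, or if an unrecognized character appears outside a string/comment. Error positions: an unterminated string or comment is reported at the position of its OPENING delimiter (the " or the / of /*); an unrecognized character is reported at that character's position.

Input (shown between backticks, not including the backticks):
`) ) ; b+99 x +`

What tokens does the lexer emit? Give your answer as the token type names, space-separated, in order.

pos=0: emit RPAREN ')'
pos=2: emit RPAREN ')'
pos=4: emit SEMI ';'
pos=6: emit ID 'b' (now at pos=7)
pos=7: emit PLUS '+'
pos=8: emit NUM '99' (now at pos=10)
pos=11: emit ID 'x' (now at pos=12)
pos=13: emit PLUS '+'
DONE. 8 tokens: [RPAREN, RPAREN, SEMI, ID, PLUS, NUM, ID, PLUS]

Answer: RPAREN RPAREN SEMI ID PLUS NUM ID PLUS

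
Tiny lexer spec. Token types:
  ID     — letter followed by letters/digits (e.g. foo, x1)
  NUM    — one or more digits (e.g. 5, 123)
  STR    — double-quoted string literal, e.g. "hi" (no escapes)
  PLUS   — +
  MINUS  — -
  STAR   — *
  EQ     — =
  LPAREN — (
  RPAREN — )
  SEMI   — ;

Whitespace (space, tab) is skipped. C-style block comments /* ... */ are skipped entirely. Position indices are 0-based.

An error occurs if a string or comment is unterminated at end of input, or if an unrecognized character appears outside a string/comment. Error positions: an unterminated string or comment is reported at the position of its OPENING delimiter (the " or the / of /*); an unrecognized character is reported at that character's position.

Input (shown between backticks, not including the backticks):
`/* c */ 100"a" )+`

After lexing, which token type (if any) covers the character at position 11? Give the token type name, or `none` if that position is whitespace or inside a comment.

pos=0: enter COMMENT mode (saw '/*')
exit COMMENT mode (now at pos=7)
pos=8: emit NUM '100' (now at pos=11)
pos=11: enter STRING mode
pos=11: emit STR "a" (now at pos=14)
pos=15: emit RPAREN ')'
pos=16: emit PLUS '+'
DONE. 4 tokens: [NUM, STR, RPAREN, PLUS]
Position 11: char is '"' -> STR

Answer: STR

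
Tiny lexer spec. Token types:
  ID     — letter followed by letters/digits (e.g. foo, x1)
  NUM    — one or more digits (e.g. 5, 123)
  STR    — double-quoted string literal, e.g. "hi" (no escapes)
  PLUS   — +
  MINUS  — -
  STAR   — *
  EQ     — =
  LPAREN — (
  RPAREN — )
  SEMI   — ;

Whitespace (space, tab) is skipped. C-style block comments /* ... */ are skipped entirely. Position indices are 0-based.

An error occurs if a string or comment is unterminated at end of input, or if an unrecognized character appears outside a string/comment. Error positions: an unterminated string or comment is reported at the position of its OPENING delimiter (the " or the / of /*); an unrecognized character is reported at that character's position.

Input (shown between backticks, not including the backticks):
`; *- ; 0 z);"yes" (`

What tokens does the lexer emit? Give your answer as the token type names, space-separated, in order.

Answer: SEMI STAR MINUS SEMI NUM ID RPAREN SEMI STR LPAREN

Derivation:
pos=0: emit SEMI ';'
pos=2: emit STAR '*'
pos=3: emit MINUS '-'
pos=5: emit SEMI ';'
pos=7: emit NUM '0' (now at pos=8)
pos=9: emit ID 'z' (now at pos=10)
pos=10: emit RPAREN ')'
pos=11: emit SEMI ';'
pos=12: enter STRING mode
pos=12: emit STR "yes" (now at pos=17)
pos=18: emit LPAREN '('
DONE. 10 tokens: [SEMI, STAR, MINUS, SEMI, NUM, ID, RPAREN, SEMI, STR, LPAREN]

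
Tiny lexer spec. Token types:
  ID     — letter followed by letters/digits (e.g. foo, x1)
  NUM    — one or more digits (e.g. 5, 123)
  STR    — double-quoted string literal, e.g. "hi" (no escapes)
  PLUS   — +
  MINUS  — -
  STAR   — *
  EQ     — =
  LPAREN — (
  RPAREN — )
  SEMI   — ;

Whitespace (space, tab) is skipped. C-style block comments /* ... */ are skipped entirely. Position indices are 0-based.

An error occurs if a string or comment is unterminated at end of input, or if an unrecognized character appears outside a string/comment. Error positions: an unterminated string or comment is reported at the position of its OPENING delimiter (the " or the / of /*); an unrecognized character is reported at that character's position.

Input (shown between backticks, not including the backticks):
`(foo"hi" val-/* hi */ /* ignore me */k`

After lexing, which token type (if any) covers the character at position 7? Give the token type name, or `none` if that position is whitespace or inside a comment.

pos=0: emit LPAREN '('
pos=1: emit ID 'foo' (now at pos=4)
pos=4: enter STRING mode
pos=4: emit STR "hi" (now at pos=8)
pos=9: emit ID 'val' (now at pos=12)
pos=12: emit MINUS '-'
pos=13: enter COMMENT mode (saw '/*')
exit COMMENT mode (now at pos=21)
pos=22: enter COMMENT mode (saw '/*')
exit COMMENT mode (now at pos=37)
pos=37: emit ID 'k' (now at pos=38)
DONE. 6 tokens: [LPAREN, ID, STR, ID, MINUS, ID]
Position 7: char is '"' -> STR

Answer: STR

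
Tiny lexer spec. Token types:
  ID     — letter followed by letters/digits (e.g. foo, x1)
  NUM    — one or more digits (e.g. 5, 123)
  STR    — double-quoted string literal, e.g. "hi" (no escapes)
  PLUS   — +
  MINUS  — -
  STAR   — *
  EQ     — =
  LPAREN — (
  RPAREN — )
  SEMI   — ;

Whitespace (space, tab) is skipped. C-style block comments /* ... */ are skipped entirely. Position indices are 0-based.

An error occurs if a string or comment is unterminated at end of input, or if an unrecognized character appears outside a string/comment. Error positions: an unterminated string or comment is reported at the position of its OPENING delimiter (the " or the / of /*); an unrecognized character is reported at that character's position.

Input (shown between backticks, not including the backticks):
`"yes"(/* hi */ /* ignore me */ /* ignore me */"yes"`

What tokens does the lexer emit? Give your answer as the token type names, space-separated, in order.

pos=0: enter STRING mode
pos=0: emit STR "yes" (now at pos=5)
pos=5: emit LPAREN '('
pos=6: enter COMMENT mode (saw '/*')
exit COMMENT mode (now at pos=14)
pos=15: enter COMMENT mode (saw '/*')
exit COMMENT mode (now at pos=30)
pos=31: enter COMMENT mode (saw '/*')
exit COMMENT mode (now at pos=46)
pos=46: enter STRING mode
pos=46: emit STR "yes" (now at pos=51)
DONE. 3 tokens: [STR, LPAREN, STR]

Answer: STR LPAREN STR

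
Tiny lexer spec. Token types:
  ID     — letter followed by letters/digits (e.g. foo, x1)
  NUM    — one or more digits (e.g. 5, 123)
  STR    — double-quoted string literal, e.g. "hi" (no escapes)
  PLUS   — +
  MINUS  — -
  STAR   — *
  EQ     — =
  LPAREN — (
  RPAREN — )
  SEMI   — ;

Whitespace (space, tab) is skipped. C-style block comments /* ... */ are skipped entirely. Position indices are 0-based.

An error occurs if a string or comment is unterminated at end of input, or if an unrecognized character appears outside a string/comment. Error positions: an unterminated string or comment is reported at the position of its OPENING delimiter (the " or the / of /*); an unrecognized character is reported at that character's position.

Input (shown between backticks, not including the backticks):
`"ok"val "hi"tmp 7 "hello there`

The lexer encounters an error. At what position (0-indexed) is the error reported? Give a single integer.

Answer: 18

Derivation:
pos=0: enter STRING mode
pos=0: emit STR "ok" (now at pos=4)
pos=4: emit ID 'val' (now at pos=7)
pos=8: enter STRING mode
pos=8: emit STR "hi" (now at pos=12)
pos=12: emit ID 'tmp' (now at pos=15)
pos=16: emit NUM '7' (now at pos=17)
pos=18: enter STRING mode
pos=18: ERROR — unterminated string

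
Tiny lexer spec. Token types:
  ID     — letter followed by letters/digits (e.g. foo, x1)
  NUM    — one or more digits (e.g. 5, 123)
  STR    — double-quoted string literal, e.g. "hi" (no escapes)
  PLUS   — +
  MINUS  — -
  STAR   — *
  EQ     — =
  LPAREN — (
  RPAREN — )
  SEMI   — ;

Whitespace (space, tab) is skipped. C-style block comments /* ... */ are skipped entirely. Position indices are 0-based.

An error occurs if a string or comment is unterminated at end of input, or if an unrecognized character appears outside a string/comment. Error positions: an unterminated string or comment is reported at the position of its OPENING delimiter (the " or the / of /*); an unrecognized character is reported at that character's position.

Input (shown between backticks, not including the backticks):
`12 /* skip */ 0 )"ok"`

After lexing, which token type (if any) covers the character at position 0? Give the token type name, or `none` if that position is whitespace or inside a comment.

Answer: NUM

Derivation:
pos=0: emit NUM '12' (now at pos=2)
pos=3: enter COMMENT mode (saw '/*')
exit COMMENT mode (now at pos=13)
pos=14: emit NUM '0' (now at pos=15)
pos=16: emit RPAREN ')'
pos=17: enter STRING mode
pos=17: emit STR "ok" (now at pos=21)
DONE. 4 tokens: [NUM, NUM, RPAREN, STR]
Position 0: char is '1' -> NUM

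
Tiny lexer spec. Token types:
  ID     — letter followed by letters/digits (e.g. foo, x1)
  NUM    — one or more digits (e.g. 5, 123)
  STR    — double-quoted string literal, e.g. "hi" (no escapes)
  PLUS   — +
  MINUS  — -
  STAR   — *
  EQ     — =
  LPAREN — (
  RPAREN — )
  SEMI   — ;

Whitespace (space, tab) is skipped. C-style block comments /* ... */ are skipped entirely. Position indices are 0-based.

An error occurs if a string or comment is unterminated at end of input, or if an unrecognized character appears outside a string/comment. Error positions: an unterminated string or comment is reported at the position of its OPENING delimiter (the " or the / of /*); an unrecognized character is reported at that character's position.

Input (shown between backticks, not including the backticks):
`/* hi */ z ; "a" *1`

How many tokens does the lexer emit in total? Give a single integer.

Answer: 5

Derivation:
pos=0: enter COMMENT mode (saw '/*')
exit COMMENT mode (now at pos=8)
pos=9: emit ID 'z' (now at pos=10)
pos=11: emit SEMI ';'
pos=13: enter STRING mode
pos=13: emit STR "a" (now at pos=16)
pos=17: emit STAR '*'
pos=18: emit NUM '1' (now at pos=19)
DONE. 5 tokens: [ID, SEMI, STR, STAR, NUM]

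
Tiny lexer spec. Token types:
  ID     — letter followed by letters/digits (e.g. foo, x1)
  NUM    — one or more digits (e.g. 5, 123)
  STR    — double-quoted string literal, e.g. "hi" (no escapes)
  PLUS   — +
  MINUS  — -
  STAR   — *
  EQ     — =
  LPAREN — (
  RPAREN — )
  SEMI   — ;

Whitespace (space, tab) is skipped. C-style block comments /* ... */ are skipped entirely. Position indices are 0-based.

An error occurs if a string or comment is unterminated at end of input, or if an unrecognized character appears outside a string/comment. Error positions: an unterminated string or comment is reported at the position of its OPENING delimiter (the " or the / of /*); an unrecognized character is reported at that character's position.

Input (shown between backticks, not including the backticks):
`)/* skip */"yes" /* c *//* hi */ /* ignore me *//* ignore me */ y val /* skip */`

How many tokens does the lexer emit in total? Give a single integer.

Answer: 4

Derivation:
pos=0: emit RPAREN ')'
pos=1: enter COMMENT mode (saw '/*')
exit COMMENT mode (now at pos=11)
pos=11: enter STRING mode
pos=11: emit STR "yes" (now at pos=16)
pos=17: enter COMMENT mode (saw '/*')
exit COMMENT mode (now at pos=24)
pos=24: enter COMMENT mode (saw '/*')
exit COMMENT mode (now at pos=32)
pos=33: enter COMMENT mode (saw '/*')
exit COMMENT mode (now at pos=48)
pos=48: enter COMMENT mode (saw '/*')
exit COMMENT mode (now at pos=63)
pos=64: emit ID 'y' (now at pos=65)
pos=66: emit ID 'val' (now at pos=69)
pos=70: enter COMMENT mode (saw '/*')
exit COMMENT mode (now at pos=80)
DONE. 4 tokens: [RPAREN, STR, ID, ID]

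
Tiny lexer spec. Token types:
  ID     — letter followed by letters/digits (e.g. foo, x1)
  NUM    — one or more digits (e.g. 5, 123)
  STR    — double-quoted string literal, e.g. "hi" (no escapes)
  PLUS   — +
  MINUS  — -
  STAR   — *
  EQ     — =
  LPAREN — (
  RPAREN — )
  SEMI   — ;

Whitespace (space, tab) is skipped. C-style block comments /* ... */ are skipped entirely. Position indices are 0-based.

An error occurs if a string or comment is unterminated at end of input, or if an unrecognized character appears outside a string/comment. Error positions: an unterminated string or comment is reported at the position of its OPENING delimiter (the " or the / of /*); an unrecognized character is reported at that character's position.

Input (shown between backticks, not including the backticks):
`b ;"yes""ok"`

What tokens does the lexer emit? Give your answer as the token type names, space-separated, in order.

Answer: ID SEMI STR STR

Derivation:
pos=0: emit ID 'b' (now at pos=1)
pos=2: emit SEMI ';'
pos=3: enter STRING mode
pos=3: emit STR "yes" (now at pos=8)
pos=8: enter STRING mode
pos=8: emit STR "ok" (now at pos=12)
DONE. 4 tokens: [ID, SEMI, STR, STR]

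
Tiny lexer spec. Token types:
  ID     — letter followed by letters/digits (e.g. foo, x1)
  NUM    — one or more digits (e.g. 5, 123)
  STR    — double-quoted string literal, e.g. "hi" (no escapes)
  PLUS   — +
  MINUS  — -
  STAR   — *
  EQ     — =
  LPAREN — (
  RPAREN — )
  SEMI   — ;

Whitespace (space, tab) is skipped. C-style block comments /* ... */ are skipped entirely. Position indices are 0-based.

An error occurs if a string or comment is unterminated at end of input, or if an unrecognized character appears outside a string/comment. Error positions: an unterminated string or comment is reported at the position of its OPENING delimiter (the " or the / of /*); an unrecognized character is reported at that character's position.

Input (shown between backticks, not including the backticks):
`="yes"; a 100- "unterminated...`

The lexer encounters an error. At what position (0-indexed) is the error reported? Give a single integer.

Answer: 15

Derivation:
pos=0: emit EQ '='
pos=1: enter STRING mode
pos=1: emit STR "yes" (now at pos=6)
pos=6: emit SEMI ';'
pos=8: emit ID 'a' (now at pos=9)
pos=10: emit NUM '100' (now at pos=13)
pos=13: emit MINUS '-'
pos=15: enter STRING mode
pos=15: ERROR — unterminated string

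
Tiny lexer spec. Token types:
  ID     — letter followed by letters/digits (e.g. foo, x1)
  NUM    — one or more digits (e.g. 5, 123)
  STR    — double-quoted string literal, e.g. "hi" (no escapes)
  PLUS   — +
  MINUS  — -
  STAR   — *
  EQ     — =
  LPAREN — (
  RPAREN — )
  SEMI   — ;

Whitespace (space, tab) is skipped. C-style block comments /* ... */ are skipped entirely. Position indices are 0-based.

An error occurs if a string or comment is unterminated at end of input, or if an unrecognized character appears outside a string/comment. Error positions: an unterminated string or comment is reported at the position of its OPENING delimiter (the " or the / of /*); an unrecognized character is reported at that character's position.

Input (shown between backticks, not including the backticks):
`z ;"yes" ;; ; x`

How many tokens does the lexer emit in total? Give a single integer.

pos=0: emit ID 'z' (now at pos=1)
pos=2: emit SEMI ';'
pos=3: enter STRING mode
pos=3: emit STR "yes" (now at pos=8)
pos=9: emit SEMI ';'
pos=10: emit SEMI ';'
pos=12: emit SEMI ';'
pos=14: emit ID 'x' (now at pos=15)
DONE. 7 tokens: [ID, SEMI, STR, SEMI, SEMI, SEMI, ID]

Answer: 7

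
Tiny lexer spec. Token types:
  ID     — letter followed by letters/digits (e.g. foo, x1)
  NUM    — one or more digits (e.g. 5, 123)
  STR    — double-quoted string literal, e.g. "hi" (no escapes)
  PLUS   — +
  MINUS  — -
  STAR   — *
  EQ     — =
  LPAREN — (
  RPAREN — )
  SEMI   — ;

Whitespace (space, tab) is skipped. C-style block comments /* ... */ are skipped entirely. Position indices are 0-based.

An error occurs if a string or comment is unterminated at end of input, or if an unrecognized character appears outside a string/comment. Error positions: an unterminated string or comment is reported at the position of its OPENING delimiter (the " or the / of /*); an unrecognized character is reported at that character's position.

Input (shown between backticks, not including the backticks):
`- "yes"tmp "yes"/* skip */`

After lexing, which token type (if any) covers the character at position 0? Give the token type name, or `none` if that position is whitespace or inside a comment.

Answer: MINUS

Derivation:
pos=0: emit MINUS '-'
pos=2: enter STRING mode
pos=2: emit STR "yes" (now at pos=7)
pos=7: emit ID 'tmp' (now at pos=10)
pos=11: enter STRING mode
pos=11: emit STR "yes" (now at pos=16)
pos=16: enter COMMENT mode (saw '/*')
exit COMMENT mode (now at pos=26)
DONE. 4 tokens: [MINUS, STR, ID, STR]
Position 0: char is '-' -> MINUS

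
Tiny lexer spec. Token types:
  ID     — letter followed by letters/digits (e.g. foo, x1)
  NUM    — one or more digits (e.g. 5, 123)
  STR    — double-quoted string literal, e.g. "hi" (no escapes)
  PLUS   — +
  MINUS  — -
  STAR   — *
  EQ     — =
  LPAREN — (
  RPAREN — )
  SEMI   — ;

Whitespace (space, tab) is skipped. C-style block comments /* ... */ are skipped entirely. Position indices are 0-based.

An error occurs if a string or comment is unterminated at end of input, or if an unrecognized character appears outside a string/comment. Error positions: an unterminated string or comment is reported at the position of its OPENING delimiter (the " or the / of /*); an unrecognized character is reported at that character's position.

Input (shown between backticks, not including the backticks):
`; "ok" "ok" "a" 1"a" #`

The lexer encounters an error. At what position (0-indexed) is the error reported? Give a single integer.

pos=0: emit SEMI ';'
pos=2: enter STRING mode
pos=2: emit STR "ok" (now at pos=6)
pos=7: enter STRING mode
pos=7: emit STR "ok" (now at pos=11)
pos=12: enter STRING mode
pos=12: emit STR "a" (now at pos=15)
pos=16: emit NUM '1' (now at pos=17)
pos=17: enter STRING mode
pos=17: emit STR "a" (now at pos=20)
pos=21: ERROR — unrecognized char '#'

Answer: 21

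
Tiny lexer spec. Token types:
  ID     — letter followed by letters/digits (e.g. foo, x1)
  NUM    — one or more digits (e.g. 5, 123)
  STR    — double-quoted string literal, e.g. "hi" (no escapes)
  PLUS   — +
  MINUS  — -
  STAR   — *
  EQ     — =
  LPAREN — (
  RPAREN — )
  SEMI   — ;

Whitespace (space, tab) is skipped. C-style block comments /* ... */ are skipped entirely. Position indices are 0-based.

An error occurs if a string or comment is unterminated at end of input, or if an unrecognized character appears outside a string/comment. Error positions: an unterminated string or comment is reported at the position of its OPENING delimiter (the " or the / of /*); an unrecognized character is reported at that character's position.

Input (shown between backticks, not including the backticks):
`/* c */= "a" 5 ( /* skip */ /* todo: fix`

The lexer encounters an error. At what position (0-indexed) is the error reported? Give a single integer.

Answer: 28

Derivation:
pos=0: enter COMMENT mode (saw '/*')
exit COMMENT mode (now at pos=7)
pos=7: emit EQ '='
pos=9: enter STRING mode
pos=9: emit STR "a" (now at pos=12)
pos=13: emit NUM '5' (now at pos=14)
pos=15: emit LPAREN '('
pos=17: enter COMMENT mode (saw '/*')
exit COMMENT mode (now at pos=27)
pos=28: enter COMMENT mode (saw '/*')
pos=28: ERROR — unterminated comment (reached EOF)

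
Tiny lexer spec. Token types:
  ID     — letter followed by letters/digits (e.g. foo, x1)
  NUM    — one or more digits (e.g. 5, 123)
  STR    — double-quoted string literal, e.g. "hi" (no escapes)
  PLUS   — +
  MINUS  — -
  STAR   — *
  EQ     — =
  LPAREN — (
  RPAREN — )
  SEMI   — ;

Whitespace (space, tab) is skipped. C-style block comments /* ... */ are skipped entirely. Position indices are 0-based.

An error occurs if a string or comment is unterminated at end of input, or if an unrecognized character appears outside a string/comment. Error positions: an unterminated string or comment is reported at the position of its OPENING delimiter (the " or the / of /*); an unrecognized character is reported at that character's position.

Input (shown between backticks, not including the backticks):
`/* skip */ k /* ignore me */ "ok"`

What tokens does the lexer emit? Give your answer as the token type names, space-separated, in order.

pos=0: enter COMMENT mode (saw '/*')
exit COMMENT mode (now at pos=10)
pos=11: emit ID 'k' (now at pos=12)
pos=13: enter COMMENT mode (saw '/*')
exit COMMENT mode (now at pos=28)
pos=29: enter STRING mode
pos=29: emit STR "ok" (now at pos=33)
DONE. 2 tokens: [ID, STR]

Answer: ID STR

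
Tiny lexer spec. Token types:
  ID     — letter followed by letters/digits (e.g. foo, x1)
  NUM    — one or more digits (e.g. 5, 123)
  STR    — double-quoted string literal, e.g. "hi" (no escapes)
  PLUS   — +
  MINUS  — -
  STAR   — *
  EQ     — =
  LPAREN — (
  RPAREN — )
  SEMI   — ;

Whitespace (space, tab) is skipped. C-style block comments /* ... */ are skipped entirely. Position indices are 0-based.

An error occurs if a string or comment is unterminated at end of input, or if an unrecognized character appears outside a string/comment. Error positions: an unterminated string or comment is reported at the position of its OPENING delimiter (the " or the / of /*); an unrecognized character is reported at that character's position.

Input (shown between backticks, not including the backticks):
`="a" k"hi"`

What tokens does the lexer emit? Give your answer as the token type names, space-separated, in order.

Answer: EQ STR ID STR

Derivation:
pos=0: emit EQ '='
pos=1: enter STRING mode
pos=1: emit STR "a" (now at pos=4)
pos=5: emit ID 'k' (now at pos=6)
pos=6: enter STRING mode
pos=6: emit STR "hi" (now at pos=10)
DONE. 4 tokens: [EQ, STR, ID, STR]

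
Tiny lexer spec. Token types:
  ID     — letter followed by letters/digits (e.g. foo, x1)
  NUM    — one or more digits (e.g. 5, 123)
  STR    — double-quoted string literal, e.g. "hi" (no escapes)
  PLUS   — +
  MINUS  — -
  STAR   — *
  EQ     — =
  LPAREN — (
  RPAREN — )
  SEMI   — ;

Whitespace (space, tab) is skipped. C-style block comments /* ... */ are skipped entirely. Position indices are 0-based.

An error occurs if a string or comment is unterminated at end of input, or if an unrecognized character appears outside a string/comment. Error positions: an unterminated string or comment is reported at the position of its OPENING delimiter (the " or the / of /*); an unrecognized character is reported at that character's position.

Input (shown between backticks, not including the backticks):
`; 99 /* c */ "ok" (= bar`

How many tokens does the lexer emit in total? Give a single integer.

Answer: 6

Derivation:
pos=0: emit SEMI ';'
pos=2: emit NUM '99' (now at pos=4)
pos=5: enter COMMENT mode (saw '/*')
exit COMMENT mode (now at pos=12)
pos=13: enter STRING mode
pos=13: emit STR "ok" (now at pos=17)
pos=18: emit LPAREN '('
pos=19: emit EQ '='
pos=21: emit ID 'bar' (now at pos=24)
DONE. 6 tokens: [SEMI, NUM, STR, LPAREN, EQ, ID]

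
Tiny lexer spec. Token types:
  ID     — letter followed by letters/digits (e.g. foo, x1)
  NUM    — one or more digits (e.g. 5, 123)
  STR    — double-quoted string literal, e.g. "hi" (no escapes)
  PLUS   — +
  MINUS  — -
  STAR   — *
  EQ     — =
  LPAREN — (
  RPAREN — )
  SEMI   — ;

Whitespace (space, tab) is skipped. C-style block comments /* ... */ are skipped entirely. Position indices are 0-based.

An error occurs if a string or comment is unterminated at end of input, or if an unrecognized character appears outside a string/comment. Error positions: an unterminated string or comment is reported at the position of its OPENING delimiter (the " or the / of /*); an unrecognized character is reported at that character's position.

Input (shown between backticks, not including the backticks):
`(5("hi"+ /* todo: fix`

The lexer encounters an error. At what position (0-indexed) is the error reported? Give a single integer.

pos=0: emit LPAREN '('
pos=1: emit NUM '5' (now at pos=2)
pos=2: emit LPAREN '('
pos=3: enter STRING mode
pos=3: emit STR "hi" (now at pos=7)
pos=7: emit PLUS '+'
pos=9: enter COMMENT mode (saw '/*')
pos=9: ERROR — unterminated comment (reached EOF)

Answer: 9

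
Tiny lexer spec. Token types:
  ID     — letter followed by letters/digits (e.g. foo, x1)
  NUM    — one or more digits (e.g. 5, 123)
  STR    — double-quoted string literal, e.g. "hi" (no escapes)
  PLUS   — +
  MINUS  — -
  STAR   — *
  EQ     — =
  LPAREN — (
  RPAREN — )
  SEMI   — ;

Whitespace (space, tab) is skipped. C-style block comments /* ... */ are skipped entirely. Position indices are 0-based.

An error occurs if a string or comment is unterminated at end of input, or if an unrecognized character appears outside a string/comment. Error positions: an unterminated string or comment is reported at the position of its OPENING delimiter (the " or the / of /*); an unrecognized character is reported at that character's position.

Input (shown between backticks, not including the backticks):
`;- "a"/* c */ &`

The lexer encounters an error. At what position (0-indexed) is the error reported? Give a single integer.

Answer: 14

Derivation:
pos=0: emit SEMI ';'
pos=1: emit MINUS '-'
pos=3: enter STRING mode
pos=3: emit STR "a" (now at pos=6)
pos=6: enter COMMENT mode (saw '/*')
exit COMMENT mode (now at pos=13)
pos=14: ERROR — unrecognized char '&'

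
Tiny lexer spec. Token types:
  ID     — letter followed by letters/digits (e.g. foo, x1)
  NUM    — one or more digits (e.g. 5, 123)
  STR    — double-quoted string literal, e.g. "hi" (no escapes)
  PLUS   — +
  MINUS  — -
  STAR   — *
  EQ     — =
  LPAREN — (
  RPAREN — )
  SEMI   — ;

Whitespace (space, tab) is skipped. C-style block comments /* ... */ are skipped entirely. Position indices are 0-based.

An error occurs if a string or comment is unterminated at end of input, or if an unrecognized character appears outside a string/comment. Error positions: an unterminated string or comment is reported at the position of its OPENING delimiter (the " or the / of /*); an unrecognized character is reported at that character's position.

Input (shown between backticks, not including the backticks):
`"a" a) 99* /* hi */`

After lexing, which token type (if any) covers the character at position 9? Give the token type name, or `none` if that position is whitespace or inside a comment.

pos=0: enter STRING mode
pos=0: emit STR "a" (now at pos=3)
pos=4: emit ID 'a' (now at pos=5)
pos=5: emit RPAREN ')'
pos=7: emit NUM '99' (now at pos=9)
pos=9: emit STAR '*'
pos=11: enter COMMENT mode (saw '/*')
exit COMMENT mode (now at pos=19)
DONE. 5 tokens: [STR, ID, RPAREN, NUM, STAR]
Position 9: char is '*' -> STAR

Answer: STAR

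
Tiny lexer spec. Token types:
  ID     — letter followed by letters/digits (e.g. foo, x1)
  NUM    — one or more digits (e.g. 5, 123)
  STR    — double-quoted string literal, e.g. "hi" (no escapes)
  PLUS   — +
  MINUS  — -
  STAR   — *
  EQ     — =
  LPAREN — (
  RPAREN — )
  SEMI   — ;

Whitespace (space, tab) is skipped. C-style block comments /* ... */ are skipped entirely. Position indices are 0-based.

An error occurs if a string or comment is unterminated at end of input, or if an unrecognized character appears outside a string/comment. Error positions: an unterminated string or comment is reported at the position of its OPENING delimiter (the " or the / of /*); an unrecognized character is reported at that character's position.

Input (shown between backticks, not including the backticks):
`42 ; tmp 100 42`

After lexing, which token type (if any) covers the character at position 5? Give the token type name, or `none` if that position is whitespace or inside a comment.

pos=0: emit NUM '42' (now at pos=2)
pos=3: emit SEMI ';'
pos=5: emit ID 'tmp' (now at pos=8)
pos=9: emit NUM '100' (now at pos=12)
pos=13: emit NUM '42' (now at pos=15)
DONE. 5 tokens: [NUM, SEMI, ID, NUM, NUM]
Position 5: char is 't' -> ID

Answer: ID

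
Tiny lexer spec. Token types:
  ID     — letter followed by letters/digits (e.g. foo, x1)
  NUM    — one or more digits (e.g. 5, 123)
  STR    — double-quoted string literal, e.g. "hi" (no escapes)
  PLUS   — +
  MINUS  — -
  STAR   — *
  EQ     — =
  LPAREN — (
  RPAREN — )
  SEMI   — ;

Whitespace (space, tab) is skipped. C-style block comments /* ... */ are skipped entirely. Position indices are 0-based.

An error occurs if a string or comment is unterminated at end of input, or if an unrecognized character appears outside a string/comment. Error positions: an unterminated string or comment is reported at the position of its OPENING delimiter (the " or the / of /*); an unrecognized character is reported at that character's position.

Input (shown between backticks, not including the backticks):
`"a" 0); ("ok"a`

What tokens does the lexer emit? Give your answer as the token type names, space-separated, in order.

pos=0: enter STRING mode
pos=0: emit STR "a" (now at pos=3)
pos=4: emit NUM '0' (now at pos=5)
pos=5: emit RPAREN ')'
pos=6: emit SEMI ';'
pos=8: emit LPAREN '('
pos=9: enter STRING mode
pos=9: emit STR "ok" (now at pos=13)
pos=13: emit ID 'a' (now at pos=14)
DONE. 7 tokens: [STR, NUM, RPAREN, SEMI, LPAREN, STR, ID]

Answer: STR NUM RPAREN SEMI LPAREN STR ID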